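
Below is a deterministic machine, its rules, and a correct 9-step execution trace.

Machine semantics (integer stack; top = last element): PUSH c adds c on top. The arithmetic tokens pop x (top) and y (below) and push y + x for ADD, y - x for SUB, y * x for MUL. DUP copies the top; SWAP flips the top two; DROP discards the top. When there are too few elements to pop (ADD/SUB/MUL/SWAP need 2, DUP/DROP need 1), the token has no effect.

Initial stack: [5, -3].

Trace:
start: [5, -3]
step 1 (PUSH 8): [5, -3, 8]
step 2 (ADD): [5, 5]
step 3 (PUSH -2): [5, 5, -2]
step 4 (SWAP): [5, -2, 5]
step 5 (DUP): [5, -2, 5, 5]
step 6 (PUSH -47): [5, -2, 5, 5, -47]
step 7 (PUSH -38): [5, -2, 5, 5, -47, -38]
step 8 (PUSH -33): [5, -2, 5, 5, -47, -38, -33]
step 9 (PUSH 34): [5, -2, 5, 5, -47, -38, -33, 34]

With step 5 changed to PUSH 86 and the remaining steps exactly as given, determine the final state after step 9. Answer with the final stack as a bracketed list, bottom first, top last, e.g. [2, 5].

[5, -2, 5, 86, -47, -38, -33, 34]

(re-executing from step 5 with the substitution; state before step 5: [5, -2, 5])
step 5 (PUSH 86): [5, -2, 5, 86]
step 6 (PUSH -47): [5, -2, 5, 86, -47]
step 7 (PUSH -38): [5, -2, 5, 86, -47, -38]
step 8 (PUSH -33): [5, -2, 5, 86, -47, -38, -33]
step 9 (PUSH 34): [5, -2, 5, 86, -47, -38, -33, 34]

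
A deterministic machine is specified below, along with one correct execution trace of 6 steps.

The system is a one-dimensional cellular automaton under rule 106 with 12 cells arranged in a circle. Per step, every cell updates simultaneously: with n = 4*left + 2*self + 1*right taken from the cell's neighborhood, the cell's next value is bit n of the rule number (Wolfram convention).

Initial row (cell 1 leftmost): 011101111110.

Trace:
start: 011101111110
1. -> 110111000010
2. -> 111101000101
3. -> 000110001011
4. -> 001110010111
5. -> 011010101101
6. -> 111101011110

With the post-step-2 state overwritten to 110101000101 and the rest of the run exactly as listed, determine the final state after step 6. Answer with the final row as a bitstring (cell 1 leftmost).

state after step 2 := 110101000101
3. -> 011010001011
4. -> 111100010111
5. -> 000100101100
6. -> 001001011100

001001011100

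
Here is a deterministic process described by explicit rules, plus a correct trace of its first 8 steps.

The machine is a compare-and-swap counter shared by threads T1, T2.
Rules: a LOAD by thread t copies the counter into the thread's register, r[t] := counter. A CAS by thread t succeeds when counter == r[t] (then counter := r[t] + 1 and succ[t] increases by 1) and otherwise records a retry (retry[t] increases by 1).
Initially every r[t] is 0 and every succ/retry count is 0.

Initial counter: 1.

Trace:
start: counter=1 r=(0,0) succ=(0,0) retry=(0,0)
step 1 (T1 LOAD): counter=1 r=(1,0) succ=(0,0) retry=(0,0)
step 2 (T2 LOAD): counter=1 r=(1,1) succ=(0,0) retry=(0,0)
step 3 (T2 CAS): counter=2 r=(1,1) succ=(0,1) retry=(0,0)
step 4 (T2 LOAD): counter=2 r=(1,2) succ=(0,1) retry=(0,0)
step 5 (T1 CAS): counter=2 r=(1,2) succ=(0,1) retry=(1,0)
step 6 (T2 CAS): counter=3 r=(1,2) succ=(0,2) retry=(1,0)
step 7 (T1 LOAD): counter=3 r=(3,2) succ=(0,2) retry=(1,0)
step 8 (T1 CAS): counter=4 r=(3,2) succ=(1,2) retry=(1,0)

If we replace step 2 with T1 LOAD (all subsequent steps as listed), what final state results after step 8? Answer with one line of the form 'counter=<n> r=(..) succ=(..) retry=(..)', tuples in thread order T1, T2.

counter=3 r=(2,1) succ=(2,0) retry=(0,2)

(re-executing from step 2 with the substitution; state before step 2: counter=1 r=(1,0) succ=(0,0) retry=(0,0))
step 2 (T1 LOAD): counter=1 r=(1,0) succ=(0,0) retry=(0,0)
step 3 (T2 CAS): counter=1 r=(1,0) succ=(0,0) retry=(0,1)
step 4 (T2 LOAD): counter=1 r=(1,1) succ=(0,0) retry=(0,1)
step 5 (T1 CAS): counter=2 r=(1,1) succ=(1,0) retry=(0,1)
step 6 (T2 CAS): counter=2 r=(1,1) succ=(1,0) retry=(0,2)
step 7 (T1 LOAD): counter=2 r=(2,1) succ=(1,0) retry=(0,2)
step 8 (T1 CAS): counter=3 r=(2,1) succ=(2,0) retry=(0,2)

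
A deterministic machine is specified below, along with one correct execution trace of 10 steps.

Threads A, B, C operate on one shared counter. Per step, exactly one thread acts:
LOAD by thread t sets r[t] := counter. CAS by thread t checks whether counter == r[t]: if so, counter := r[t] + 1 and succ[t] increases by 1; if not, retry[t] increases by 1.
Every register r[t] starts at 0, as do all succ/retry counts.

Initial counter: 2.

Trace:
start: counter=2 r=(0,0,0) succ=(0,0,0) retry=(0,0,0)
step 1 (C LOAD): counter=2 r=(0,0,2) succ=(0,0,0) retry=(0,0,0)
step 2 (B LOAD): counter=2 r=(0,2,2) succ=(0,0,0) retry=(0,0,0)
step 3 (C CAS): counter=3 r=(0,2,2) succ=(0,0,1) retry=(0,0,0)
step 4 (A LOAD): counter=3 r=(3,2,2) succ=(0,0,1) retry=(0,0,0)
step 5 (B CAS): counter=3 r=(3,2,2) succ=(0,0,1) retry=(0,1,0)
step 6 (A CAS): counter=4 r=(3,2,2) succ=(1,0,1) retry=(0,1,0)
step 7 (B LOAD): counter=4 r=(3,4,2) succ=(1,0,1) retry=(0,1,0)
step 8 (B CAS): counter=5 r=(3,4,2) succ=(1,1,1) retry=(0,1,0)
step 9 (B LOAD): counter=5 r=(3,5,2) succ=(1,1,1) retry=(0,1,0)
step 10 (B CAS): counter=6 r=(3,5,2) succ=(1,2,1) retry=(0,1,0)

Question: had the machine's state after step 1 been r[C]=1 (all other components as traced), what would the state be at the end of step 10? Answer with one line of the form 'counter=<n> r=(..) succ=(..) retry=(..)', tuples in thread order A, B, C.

state after step 1 := counter=2 r=(0,0,1) succ=(0,0,0) retry=(0,0,0)
step 2 (B LOAD): counter=2 r=(0,2,1) succ=(0,0,0) retry=(0,0,0)
step 3 (C CAS): counter=2 r=(0,2,1) succ=(0,0,0) retry=(0,0,1)
step 4 (A LOAD): counter=2 r=(2,2,1) succ=(0,0,0) retry=(0,0,1)
step 5 (B CAS): counter=3 r=(2,2,1) succ=(0,1,0) retry=(0,0,1)
step 6 (A CAS): counter=3 r=(2,2,1) succ=(0,1,0) retry=(1,0,1)
step 7 (B LOAD): counter=3 r=(2,3,1) succ=(0,1,0) retry=(1,0,1)
step 8 (B CAS): counter=4 r=(2,3,1) succ=(0,2,0) retry=(1,0,1)
step 9 (B LOAD): counter=4 r=(2,4,1) succ=(0,2,0) retry=(1,0,1)
step 10 (B CAS): counter=5 r=(2,4,1) succ=(0,3,0) retry=(1,0,1)

counter=5 r=(2,4,1) succ=(0,3,0) retry=(1,0,1)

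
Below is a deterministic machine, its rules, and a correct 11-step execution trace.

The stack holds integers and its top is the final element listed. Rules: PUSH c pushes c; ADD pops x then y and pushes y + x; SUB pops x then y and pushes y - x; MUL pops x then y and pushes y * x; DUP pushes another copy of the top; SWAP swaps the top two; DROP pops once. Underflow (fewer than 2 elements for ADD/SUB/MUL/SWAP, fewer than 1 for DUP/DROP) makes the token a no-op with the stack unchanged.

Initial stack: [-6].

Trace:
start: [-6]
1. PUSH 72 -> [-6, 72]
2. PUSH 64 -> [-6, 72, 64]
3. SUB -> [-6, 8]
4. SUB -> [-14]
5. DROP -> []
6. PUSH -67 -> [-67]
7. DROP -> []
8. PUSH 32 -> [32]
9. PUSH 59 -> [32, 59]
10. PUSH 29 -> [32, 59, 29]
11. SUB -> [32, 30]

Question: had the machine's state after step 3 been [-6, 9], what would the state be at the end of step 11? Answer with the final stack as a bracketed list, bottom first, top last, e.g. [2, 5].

[32, 30]

state after step 3 := [-6, 9]
4. SUB -> [-15]
5. DROP -> []
6. PUSH -67 -> [-67]
7. DROP -> []
8. PUSH 32 -> [32]
9. PUSH 59 -> [32, 59]
10. PUSH 29 -> [32, 59, 29]
11. SUB -> [32, 30]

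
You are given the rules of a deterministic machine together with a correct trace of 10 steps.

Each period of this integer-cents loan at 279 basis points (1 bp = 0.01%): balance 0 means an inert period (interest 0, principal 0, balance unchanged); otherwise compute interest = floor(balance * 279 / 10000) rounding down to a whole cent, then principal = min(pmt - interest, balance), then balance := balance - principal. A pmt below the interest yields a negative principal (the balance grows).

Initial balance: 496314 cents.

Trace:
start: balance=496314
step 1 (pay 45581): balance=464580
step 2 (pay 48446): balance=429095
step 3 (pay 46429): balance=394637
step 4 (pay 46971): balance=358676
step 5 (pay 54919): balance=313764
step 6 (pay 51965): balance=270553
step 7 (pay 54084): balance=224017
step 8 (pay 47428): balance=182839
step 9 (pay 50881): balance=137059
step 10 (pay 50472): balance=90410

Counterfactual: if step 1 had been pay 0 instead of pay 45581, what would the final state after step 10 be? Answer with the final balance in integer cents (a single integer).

148800

(re-executing from step 1 with the substitution; state before step 1: balance=496314)
step 1 (pay 0): balance=510161
step 2 (pay 48446): balance=475948
step 3 (pay 46429): balance=442797
step 4 (pay 46971): balance=408180
step 5 (pay 54919): balance=364649
step 6 (pay 51965): balance=322857
step 7 (pay 54084): balance=277780
step 8 (pay 47428): balance=238102
step 9 (pay 50881): balance=193864
step 10 (pay 50472): balance=148800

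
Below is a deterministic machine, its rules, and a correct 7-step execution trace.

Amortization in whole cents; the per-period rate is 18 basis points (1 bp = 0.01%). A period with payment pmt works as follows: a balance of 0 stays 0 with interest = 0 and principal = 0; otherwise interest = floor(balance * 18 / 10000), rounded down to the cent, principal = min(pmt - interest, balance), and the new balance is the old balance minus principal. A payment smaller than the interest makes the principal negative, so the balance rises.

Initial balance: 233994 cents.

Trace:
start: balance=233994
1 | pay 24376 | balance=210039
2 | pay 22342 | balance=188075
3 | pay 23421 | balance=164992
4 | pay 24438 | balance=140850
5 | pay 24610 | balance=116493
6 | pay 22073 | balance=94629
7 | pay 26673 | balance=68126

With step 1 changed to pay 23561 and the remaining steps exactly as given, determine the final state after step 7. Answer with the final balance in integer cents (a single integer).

(re-executing from step 1 with the substitution; state before step 1: balance=233994)
1 | pay 23561 | balance=210854
2 | pay 22342 | balance=188891
3 | pay 23421 | balance=165810
4 | pay 24438 | balance=141670
5 | pay 24610 | balance=117315
6 | pay 22073 | balance=95453
7 | pay 26673 | balance=68951

68951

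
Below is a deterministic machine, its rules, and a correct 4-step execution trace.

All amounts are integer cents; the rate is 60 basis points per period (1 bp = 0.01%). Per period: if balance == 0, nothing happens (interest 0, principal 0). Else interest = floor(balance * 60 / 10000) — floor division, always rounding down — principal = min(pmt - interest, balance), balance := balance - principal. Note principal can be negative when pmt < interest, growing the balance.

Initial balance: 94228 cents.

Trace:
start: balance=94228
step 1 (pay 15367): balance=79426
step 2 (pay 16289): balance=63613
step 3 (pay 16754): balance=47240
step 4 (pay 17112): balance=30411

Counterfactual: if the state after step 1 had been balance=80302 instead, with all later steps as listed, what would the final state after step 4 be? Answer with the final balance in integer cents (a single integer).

state after step 1 := balance=80302
step 2 (pay 16289): balance=64494
step 3 (pay 16754): balance=48126
step 4 (pay 17112): balance=31302

31302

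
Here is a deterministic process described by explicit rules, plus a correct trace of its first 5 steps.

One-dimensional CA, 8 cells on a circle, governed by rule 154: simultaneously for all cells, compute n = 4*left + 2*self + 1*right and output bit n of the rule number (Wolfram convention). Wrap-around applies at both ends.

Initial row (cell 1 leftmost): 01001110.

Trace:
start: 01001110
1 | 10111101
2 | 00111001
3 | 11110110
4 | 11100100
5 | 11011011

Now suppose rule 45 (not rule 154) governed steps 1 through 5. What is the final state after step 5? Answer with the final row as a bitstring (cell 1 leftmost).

(re-executing steps 1..5 under rule 45; state before step 1: 01001110)
1 | 01001000
2 | 01001011
3 | 11001110
4 | 10001001
5 | 00101001

00101001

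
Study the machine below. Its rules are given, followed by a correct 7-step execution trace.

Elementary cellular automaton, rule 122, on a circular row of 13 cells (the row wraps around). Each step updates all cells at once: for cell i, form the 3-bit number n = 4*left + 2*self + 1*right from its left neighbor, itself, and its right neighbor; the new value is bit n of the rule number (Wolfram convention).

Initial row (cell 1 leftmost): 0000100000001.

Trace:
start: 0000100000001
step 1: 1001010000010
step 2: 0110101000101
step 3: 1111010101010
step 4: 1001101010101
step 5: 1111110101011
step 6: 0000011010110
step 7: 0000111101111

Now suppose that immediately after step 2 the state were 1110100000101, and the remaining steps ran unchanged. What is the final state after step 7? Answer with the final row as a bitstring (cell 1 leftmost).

state after step 2 := 1110100000101
step 3: 0011010001011
step 4: 1111101010111
step 5: 0000110101100
step 6: 0001111011110
step 7: 0011001110011

0011001110011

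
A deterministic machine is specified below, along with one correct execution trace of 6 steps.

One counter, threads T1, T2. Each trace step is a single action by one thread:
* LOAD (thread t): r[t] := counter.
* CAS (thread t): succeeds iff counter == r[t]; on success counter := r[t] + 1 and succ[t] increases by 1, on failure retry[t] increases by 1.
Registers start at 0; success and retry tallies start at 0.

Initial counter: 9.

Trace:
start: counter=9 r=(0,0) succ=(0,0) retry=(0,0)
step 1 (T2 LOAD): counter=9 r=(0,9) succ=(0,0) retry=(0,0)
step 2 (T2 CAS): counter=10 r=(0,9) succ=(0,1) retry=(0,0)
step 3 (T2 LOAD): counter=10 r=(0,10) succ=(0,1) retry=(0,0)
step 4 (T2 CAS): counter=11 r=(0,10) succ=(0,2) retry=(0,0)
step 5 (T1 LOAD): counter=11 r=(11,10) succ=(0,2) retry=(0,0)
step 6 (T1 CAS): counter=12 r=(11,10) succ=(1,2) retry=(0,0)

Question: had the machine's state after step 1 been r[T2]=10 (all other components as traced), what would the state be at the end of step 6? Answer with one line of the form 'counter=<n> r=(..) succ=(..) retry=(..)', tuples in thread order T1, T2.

counter=11 r=(10,9) succ=(1,1) retry=(0,1)

state after step 1 := counter=9 r=(0,10) succ=(0,0) retry=(0,0)
step 2 (T2 CAS): counter=9 r=(0,10) succ=(0,0) retry=(0,1)
step 3 (T2 LOAD): counter=9 r=(0,9) succ=(0,0) retry=(0,1)
step 4 (T2 CAS): counter=10 r=(0,9) succ=(0,1) retry=(0,1)
step 5 (T1 LOAD): counter=10 r=(10,9) succ=(0,1) retry=(0,1)
step 6 (T1 CAS): counter=11 r=(10,9) succ=(1,1) retry=(0,1)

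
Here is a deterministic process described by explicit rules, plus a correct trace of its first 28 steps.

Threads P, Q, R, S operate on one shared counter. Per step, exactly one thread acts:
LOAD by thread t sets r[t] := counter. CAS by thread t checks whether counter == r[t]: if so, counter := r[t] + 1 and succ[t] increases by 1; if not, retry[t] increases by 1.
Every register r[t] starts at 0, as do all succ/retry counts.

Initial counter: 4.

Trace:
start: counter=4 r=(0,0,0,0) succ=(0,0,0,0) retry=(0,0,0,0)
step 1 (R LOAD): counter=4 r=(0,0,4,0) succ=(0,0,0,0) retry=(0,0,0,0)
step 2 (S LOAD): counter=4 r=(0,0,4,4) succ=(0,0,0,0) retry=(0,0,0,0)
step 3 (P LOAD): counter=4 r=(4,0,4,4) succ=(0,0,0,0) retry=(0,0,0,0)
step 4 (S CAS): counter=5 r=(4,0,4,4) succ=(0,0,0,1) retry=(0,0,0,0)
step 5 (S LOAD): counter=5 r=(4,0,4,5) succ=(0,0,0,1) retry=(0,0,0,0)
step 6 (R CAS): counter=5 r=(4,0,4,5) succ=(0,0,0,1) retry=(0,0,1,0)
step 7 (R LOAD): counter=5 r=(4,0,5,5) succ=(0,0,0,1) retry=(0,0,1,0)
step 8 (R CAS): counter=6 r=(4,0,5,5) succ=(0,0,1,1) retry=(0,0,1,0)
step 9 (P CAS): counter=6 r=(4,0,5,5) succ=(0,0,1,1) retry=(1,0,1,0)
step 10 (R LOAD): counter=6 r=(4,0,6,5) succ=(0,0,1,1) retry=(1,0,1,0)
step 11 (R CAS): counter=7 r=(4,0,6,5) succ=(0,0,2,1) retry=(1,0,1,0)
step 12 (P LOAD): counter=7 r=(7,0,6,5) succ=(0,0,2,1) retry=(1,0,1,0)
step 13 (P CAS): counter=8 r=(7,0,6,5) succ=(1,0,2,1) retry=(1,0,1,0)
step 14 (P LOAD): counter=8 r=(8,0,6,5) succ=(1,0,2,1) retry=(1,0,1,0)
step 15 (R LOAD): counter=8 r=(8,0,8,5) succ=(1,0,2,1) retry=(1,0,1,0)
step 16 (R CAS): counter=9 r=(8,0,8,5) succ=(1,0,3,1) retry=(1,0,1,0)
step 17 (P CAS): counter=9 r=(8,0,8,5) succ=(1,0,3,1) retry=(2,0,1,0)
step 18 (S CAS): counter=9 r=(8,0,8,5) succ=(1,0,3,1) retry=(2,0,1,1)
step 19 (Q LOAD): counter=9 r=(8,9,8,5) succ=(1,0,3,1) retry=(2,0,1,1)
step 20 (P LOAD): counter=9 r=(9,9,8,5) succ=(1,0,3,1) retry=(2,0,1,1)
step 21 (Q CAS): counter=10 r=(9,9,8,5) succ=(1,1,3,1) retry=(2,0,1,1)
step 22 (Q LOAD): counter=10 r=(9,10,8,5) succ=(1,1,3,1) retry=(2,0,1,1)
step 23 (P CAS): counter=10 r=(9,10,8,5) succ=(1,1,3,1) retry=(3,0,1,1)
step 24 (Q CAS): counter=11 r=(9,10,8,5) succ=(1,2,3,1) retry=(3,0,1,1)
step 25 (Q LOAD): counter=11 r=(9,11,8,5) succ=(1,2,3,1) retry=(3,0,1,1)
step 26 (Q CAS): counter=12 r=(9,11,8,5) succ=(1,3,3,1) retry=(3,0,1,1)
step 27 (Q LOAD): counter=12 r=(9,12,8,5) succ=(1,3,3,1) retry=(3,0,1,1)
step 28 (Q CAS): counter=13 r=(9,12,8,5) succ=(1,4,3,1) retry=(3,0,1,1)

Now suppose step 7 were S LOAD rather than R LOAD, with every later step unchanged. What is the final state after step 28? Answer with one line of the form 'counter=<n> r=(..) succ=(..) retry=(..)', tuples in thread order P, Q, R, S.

counter=12 r=(8,11,7,5) succ=(1,4,2,1) retry=(3,0,2,1)

(re-executing from step 7 with the substitution; state before step 7: counter=5 r=(4,0,4,5) succ=(0,0,0,1) retry=(0,0,1,0))
step 7 (S LOAD): counter=5 r=(4,0,4,5) succ=(0,0,0,1) retry=(0,0,1,0)
step 8 (R CAS): counter=5 r=(4,0,4,5) succ=(0,0,0,1) retry=(0,0,2,0)
step 9 (P CAS): counter=5 r=(4,0,4,5) succ=(0,0,0,1) retry=(1,0,2,0)
step 10 (R LOAD): counter=5 r=(4,0,5,5) succ=(0,0,0,1) retry=(1,0,2,0)
step 11 (R CAS): counter=6 r=(4,0,5,5) succ=(0,0,1,1) retry=(1,0,2,0)
step 12 (P LOAD): counter=6 r=(6,0,5,5) succ=(0,0,1,1) retry=(1,0,2,0)
step 13 (P CAS): counter=7 r=(6,0,5,5) succ=(1,0,1,1) retry=(1,0,2,0)
step 14 (P LOAD): counter=7 r=(7,0,5,5) succ=(1,0,1,1) retry=(1,0,2,0)
step 15 (R LOAD): counter=7 r=(7,0,7,5) succ=(1,0,1,1) retry=(1,0,2,0)
step 16 (R CAS): counter=8 r=(7,0,7,5) succ=(1,0,2,1) retry=(1,0,2,0)
step 17 (P CAS): counter=8 r=(7,0,7,5) succ=(1,0,2,1) retry=(2,0,2,0)
step 18 (S CAS): counter=8 r=(7,0,7,5) succ=(1,0,2,1) retry=(2,0,2,1)
step 19 (Q LOAD): counter=8 r=(7,8,7,5) succ=(1,0,2,1) retry=(2,0,2,1)
step 20 (P LOAD): counter=8 r=(8,8,7,5) succ=(1,0,2,1) retry=(2,0,2,1)
step 21 (Q CAS): counter=9 r=(8,8,7,5) succ=(1,1,2,1) retry=(2,0,2,1)
step 22 (Q LOAD): counter=9 r=(8,9,7,5) succ=(1,1,2,1) retry=(2,0,2,1)
step 23 (P CAS): counter=9 r=(8,9,7,5) succ=(1,1,2,1) retry=(3,0,2,1)
step 24 (Q CAS): counter=10 r=(8,9,7,5) succ=(1,2,2,1) retry=(3,0,2,1)
step 25 (Q LOAD): counter=10 r=(8,10,7,5) succ=(1,2,2,1) retry=(3,0,2,1)
step 26 (Q CAS): counter=11 r=(8,10,7,5) succ=(1,3,2,1) retry=(3,0,2,1)
step 27 (Q LOAD): counter=11 r=(8,11,7,5) succ=(1,3,2,1) retry=(3,0,2,1)
step 28 (Q CAS): counter=12 r=(8,11,7,5) succ=(1,4,2,1) retry=(3,0,2,1)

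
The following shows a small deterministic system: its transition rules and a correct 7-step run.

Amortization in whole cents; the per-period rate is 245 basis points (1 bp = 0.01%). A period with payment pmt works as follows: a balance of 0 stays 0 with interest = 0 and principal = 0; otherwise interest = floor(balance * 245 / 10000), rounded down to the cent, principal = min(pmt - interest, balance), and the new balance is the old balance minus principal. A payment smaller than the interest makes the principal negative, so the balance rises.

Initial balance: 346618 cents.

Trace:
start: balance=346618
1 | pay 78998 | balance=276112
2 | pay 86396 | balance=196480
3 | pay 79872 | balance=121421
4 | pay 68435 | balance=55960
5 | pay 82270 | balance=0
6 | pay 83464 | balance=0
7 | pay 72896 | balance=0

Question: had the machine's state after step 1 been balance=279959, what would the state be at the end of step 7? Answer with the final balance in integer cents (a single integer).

0

state after step 1 := balance=279959
2 | pay 86396 | balance=200421
3 | pay 79872 | balance=125459
4 | pay 68435 | balance=60097
5 | pay 82270 | balance=0
6 | pay 83464 | balance=0
7 | pay 72896 | balance=0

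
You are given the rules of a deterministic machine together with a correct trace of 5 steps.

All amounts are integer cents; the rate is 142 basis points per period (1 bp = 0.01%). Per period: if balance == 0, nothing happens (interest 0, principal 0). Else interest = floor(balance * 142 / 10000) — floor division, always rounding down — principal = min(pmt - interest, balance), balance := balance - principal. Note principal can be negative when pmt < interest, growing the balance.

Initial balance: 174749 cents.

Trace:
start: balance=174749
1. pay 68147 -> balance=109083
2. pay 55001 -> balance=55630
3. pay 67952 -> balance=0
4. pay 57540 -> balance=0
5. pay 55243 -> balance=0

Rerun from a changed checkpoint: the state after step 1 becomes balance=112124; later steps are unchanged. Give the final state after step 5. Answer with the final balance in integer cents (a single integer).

0

state after step 1 := balance=112124
2. pay 55001 -> balance=58715
3. pay 67952 -> balance=0
4. pay 57540 -> balance=0
5. pay 55243 -> balance=0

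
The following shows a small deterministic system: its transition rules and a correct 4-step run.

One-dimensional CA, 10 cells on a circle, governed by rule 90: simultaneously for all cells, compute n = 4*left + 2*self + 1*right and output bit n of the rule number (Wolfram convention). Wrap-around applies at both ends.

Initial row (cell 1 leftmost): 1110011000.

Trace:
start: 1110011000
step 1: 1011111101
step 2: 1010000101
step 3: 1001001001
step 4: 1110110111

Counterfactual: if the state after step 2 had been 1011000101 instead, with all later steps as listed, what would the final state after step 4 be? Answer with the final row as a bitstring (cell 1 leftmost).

state after step 2 := 1011000101
step 3: 1011101001
step 4: 1010100111

1010100111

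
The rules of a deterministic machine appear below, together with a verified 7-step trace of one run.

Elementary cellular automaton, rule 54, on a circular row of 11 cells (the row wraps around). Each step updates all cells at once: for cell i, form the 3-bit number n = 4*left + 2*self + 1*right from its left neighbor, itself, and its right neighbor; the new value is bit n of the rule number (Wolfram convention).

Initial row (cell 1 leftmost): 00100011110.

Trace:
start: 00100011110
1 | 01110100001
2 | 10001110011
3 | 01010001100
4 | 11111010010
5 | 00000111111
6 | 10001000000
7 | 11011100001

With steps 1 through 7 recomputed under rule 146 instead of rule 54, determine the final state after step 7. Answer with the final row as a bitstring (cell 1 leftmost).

00000000000

(re-executing steps 1..7 under rule 146; state before step 1: 00100011110)
1 | 01010101101
2 | 00000000000
3 | 00000000000
4 | 00000000000
5 | 00000000000
6 | 00000000000
7 | 00000000000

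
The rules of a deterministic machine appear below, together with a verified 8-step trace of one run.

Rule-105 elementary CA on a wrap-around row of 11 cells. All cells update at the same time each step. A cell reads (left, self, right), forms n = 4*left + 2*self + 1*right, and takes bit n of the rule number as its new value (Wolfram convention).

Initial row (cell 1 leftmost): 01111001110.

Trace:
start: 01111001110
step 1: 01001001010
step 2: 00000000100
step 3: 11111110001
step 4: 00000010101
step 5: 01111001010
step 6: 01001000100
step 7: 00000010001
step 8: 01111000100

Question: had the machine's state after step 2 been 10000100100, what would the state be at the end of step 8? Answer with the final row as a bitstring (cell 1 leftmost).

00110011111

state after step 2 := 10000100100
step 3: 00110000000
step 4: 10110111111
step 5: 11111100000
step 6: 10000101110
step 7: 00110011011
step 8: 00110011111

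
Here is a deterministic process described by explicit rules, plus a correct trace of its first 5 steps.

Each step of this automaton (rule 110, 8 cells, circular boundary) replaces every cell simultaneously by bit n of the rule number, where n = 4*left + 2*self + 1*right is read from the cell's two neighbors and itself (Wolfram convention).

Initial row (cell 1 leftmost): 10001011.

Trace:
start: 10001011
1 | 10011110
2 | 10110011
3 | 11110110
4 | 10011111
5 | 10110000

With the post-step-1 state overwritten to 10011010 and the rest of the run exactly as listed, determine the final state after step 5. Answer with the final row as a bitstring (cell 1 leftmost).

state after step 1 := 10011010
2 | 10111111
3 | 11100000
4 | 10100001
5 | 11100011

11100011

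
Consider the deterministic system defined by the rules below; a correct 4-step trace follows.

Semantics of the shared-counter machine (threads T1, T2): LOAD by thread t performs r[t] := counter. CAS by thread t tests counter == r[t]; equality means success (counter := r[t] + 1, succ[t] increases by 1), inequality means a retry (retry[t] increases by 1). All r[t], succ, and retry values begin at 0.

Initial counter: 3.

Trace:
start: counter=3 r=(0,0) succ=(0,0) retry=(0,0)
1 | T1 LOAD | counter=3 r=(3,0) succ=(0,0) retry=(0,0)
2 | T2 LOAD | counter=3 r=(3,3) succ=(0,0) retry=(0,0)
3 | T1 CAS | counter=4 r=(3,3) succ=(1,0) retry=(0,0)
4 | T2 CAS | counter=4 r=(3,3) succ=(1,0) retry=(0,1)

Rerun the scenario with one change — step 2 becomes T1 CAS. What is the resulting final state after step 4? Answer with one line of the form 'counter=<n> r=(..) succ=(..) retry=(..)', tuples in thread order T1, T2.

counter=4 r=(3,0) succ=(1,0) retry=(1,1)

(re-executing from step 2 with the substitution; state before step 2: counter=3 r=(3,0) succ=(0,0) retry=(0,0))
2 | T1 CAS | counter=4 r=(3,0) succ=(1,0) retry=(0,0)
3 | T1 CAS | counter=4 r=(3,0) succ=(1,0) retry=(1,0)
4 | T2 CAS | counter=4 r=(3,0) succ=(1,0) retry=(1,1)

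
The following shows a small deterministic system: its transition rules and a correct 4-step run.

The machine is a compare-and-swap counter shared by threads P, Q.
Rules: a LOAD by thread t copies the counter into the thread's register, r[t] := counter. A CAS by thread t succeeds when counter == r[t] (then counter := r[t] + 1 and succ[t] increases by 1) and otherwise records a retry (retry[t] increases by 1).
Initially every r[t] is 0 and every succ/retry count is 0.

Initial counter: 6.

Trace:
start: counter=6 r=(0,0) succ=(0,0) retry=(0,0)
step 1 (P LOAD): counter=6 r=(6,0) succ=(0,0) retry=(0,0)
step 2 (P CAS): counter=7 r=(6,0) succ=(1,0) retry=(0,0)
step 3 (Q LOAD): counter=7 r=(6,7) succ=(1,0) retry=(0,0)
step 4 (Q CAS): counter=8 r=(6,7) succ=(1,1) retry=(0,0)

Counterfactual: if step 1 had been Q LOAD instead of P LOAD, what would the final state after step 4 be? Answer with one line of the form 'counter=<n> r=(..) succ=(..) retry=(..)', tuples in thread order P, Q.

counter=7 r=(0,6) succ=(0,1) retry=(1,0)

(re-executing from step 1 with the substitution; state before step 1: counter=6 r=(0,0) succ=(0,0) retry=(0,0))
step 1 (Q LOAD): counter=6 r=(0,6) succ=(0,0) retry=(0,0)
step 2 (P CAS): counter=6 r=(0,6) succ=(0,0) retry=(1,0)
step 3 (Q LOAD): counter=6 r=(0,6) succ=(0,0) retry=(1,0)
step 4 (Q CAS): counter=7 r=(0,6) succ=(0,1) retry=(1,0)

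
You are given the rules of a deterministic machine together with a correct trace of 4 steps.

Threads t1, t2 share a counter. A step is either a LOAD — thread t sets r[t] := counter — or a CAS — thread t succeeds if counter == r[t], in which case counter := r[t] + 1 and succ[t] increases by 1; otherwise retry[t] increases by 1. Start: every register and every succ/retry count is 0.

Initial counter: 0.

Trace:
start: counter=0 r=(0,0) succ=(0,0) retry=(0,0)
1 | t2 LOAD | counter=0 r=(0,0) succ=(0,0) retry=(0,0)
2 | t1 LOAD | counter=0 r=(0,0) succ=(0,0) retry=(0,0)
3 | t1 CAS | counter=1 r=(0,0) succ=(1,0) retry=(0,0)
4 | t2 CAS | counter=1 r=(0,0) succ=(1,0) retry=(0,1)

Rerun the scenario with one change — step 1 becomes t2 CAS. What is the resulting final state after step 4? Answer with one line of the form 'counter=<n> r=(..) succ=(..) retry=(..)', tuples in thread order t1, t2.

(re-executing from step 1 with the substitution; state before step 1: counter=0 r=(0,0) succ=(0,0) retry=(0,0))
1 | t2 CAS | counter=1 r=(0,0) succ=(0,1) retry=(0,0)
2 | t1 LOAD | counter=1 r=(1,0) succ=(0,1) retry=(0,0)
3 | t1 CAS | counter=2 r=(1,0) succ=(1,1) retry=(0,0)
4 | t2 CAS | counter=2 r=(1,0) succ=(1,1) retry=(0,1)

counter=2 r=(1,0) succ=(1,1) retry=(0,1)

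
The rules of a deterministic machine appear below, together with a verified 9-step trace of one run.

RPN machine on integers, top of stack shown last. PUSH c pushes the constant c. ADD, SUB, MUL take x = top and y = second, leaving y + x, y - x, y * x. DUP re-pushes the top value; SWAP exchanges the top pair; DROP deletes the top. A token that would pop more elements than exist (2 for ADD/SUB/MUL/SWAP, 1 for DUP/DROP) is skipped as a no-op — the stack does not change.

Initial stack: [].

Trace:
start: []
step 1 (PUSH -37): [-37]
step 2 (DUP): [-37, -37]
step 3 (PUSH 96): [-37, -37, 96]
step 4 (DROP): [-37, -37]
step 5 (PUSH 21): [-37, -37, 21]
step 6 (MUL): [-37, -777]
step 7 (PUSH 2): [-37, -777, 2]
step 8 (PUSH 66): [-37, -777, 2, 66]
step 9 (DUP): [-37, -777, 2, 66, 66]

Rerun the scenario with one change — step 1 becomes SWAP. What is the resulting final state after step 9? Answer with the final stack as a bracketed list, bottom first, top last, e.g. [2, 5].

(re-executing from step 1 with the substitution; state before step 1: [])
step 1 (SWAP): []
step 2 (DUP): []
step 3 (PUSH 96): [96]
step 4 (DROP): []
step 5 (PUSH 21): [21]
step 6 (MUL): [21]
step 7 (PUSH 2): [21, 2]
step 8 (PUSH 66): [21, 2, 66]
step 9 (DUP): [21, 2, 66, 66]

[21, 2, 66, 66]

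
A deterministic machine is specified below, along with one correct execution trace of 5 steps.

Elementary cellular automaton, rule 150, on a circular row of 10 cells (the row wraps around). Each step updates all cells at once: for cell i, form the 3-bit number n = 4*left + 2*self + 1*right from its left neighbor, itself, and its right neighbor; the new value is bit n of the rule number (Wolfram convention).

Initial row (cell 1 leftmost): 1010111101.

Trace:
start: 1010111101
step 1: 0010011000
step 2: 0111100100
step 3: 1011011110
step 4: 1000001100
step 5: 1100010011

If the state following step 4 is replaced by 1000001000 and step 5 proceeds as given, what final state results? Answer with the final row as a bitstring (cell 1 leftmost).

1100011101

state after step 4 := 1000001000
step 5: 1100011101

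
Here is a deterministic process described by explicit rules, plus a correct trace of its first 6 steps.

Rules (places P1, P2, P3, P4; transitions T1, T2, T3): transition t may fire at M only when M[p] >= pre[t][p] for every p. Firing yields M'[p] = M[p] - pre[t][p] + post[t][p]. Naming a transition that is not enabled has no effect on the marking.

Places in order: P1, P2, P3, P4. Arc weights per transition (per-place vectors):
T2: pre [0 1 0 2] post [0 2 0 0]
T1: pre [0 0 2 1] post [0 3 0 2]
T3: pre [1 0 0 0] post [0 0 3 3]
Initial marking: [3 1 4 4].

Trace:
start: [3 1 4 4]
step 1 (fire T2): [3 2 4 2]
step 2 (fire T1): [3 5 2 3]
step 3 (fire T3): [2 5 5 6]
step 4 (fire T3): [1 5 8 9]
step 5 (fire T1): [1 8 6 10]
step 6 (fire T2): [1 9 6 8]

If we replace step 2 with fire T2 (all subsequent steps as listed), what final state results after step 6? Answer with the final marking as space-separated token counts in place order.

1 7 8 5

(re-executing from step 2 with the substitution; state before step 2: [3 2 4 2])
step 2 (fire T2): [3 3 4 0]
step 3 (fire T3): [2 3 7 3]
step 4 (fire T3): [1 3 10 6]
step 5 (fire T1): [1 6 8 7]
step 6 (fire T2): [1 7 8 5]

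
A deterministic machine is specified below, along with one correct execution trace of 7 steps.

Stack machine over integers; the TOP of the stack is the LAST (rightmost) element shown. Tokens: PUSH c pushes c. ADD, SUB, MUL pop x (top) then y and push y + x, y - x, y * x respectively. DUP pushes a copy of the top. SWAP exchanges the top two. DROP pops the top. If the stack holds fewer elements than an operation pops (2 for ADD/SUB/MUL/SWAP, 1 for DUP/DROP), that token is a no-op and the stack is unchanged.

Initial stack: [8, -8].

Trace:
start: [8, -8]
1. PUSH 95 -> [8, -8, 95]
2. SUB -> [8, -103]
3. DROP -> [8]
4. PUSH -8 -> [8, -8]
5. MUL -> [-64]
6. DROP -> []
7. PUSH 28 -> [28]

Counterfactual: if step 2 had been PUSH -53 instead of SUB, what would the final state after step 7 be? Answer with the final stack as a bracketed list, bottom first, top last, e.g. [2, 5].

(re-executing from step 2 with the substitution; state before step 2: [8, -8, 95])
2. PUSH -53 -> [8, -8, 95, -53]
3. DROP -> [8, -8, 95]
4. PUSH -8 -> [8, -8, 95, -8]
5. MUL -> [8, -8, -760]
6. DROP -> [8, -8]
7. PUSH 28 -> [8, -8, 28]

[8, -8, 28]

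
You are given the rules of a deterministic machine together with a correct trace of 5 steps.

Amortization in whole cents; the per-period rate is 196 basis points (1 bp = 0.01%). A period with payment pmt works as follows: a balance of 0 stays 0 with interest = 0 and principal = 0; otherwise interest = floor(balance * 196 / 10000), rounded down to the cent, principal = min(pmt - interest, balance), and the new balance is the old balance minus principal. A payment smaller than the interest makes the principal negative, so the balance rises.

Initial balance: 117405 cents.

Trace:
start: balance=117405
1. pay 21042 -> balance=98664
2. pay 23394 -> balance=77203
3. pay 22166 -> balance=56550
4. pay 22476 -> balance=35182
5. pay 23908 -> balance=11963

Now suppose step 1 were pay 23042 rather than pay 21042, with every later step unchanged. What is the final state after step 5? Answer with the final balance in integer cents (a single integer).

9802

(re-executing from step 1 with the substitution; state before step 1: balance=117405)
1. pay 23042 -> balance=96664
2. pay 23394 -> balance=75164
3. pay 22166 -> balance=54471
4. pay 22476 -> balance=33062
5. pay 23908 -> balance=9802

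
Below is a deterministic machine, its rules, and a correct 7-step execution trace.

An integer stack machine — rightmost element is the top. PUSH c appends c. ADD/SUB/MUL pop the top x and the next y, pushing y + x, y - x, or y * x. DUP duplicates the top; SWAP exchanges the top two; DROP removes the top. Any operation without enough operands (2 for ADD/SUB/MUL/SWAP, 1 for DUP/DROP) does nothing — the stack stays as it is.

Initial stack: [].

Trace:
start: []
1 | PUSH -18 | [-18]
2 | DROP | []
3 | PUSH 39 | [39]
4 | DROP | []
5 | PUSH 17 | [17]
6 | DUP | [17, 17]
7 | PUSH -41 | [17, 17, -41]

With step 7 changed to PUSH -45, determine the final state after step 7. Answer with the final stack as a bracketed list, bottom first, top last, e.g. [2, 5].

(re-executing from step 7 with the substitution; state before step 7: [17, 17])
7 | PUSH -45 | [17, 17, -45]

[17, 17, -45]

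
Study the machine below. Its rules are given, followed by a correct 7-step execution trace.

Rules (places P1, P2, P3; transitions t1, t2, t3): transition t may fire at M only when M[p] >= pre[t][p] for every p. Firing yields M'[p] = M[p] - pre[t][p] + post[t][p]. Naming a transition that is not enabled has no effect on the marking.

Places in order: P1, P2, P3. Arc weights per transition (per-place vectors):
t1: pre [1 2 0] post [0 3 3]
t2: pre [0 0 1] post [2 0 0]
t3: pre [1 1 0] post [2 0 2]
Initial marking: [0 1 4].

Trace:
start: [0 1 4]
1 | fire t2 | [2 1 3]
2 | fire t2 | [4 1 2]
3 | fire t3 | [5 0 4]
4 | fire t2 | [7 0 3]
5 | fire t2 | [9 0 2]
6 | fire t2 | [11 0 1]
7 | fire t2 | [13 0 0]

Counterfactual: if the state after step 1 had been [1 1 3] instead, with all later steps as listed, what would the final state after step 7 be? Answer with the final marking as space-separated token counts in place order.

12 0 0

state after step 1 := [1 1 3]
2 | fire t2 | [3 1 2]
3 | fire t3 | [4 0 4]
4 | fire t2 | [6 0 3]
5 | fire t2 | [8 0 2]
6 | fire t2 | [10 0 1]
7 | fire t2 | [12 0 0]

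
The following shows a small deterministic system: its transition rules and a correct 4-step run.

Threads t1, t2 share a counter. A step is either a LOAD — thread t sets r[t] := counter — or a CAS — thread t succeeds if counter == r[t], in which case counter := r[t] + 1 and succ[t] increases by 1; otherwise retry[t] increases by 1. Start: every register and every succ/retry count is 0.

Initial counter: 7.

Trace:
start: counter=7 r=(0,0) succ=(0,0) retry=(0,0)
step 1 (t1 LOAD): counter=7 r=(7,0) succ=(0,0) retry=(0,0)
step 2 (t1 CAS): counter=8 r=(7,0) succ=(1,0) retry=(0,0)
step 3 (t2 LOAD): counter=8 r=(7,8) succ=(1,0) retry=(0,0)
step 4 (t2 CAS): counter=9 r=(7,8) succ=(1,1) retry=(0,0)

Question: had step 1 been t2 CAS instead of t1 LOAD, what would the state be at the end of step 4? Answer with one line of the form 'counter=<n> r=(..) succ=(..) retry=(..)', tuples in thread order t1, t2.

counter=8 r=(0,7) succ=(0,1) retry=(1,1)

(re-executing from step 1 with the substitution; state before step 1: counter=7 r=(0,0) succ=(0,0) retry=(0,0))
step 1 (t2 CAS): counter=7 r=(0,0) succ=(0,0) retry=(0,1)
step 2 (t1 CAS): counter=7 r=(0,0) succ=(0,0) retry=(1,1)
step 3 (t2 LOAD): counter=7 r=(0,7) succ=(0,0) retry=(1,1)
step 4 (t2 CAS): counter=8 r=(0,7) succ=(0,1) retry=(1,1)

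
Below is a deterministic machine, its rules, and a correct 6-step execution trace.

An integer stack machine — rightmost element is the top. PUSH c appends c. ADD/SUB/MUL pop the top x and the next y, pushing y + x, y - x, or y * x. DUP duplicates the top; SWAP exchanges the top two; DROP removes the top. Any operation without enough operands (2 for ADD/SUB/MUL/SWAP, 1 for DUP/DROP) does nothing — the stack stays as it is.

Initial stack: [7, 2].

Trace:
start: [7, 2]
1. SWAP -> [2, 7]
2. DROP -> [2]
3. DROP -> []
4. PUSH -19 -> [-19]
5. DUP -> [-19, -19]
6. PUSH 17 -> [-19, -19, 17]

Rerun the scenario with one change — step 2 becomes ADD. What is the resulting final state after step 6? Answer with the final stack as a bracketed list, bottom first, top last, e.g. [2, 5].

[-19, -19, 17]

(re-executing from step 2 with the substitution; state before step 2: [2, 7])
2. ADD -> [9]
3. DROP -> []
4. PUSH -19 -> [-19]
5. DUP -> [-19, -19]
6. PUSH 17 -> [-19, -19, 17]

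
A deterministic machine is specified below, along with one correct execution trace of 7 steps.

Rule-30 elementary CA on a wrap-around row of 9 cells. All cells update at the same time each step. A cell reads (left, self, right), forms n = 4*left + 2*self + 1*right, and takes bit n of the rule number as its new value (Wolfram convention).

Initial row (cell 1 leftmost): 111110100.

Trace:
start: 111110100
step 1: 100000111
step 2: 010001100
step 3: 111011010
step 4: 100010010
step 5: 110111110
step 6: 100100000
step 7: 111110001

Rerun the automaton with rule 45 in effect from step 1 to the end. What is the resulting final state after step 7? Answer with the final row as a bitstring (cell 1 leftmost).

001100001

(re-executing steps 1..7 under rule 45; state before step 1: 111110100)
step 1: 100001100
step 2: 101101000
step 3: 111011010
step 4: 100110111
step 5: 000101100
step 6: 110111001
step 7: 001100001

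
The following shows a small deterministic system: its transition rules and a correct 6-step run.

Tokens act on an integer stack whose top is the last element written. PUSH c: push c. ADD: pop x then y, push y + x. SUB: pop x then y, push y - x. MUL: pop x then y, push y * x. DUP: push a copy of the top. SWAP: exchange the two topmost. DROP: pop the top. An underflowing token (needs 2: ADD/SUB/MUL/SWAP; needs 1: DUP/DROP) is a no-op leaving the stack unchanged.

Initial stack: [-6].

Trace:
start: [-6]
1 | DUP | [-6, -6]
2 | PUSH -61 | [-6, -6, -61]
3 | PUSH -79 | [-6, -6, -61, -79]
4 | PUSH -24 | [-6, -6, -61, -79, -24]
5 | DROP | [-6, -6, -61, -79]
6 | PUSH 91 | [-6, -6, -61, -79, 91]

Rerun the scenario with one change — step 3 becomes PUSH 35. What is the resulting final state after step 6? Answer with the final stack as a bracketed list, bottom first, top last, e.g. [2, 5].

[-6, -6, -61, 35, 91]

(re-executing from step 3 with the substitution; state before step 3: [-6, -6, -61])
3 | PUSH 35 | [-6, -6, -61, 35]
4 | PUSH -24 | [-6, -6, -61, 35, -24]
5 | DROP | [-6, -6, -61, 35]
6 | PUSH 91 | [-6, -6, -61, 35, 91]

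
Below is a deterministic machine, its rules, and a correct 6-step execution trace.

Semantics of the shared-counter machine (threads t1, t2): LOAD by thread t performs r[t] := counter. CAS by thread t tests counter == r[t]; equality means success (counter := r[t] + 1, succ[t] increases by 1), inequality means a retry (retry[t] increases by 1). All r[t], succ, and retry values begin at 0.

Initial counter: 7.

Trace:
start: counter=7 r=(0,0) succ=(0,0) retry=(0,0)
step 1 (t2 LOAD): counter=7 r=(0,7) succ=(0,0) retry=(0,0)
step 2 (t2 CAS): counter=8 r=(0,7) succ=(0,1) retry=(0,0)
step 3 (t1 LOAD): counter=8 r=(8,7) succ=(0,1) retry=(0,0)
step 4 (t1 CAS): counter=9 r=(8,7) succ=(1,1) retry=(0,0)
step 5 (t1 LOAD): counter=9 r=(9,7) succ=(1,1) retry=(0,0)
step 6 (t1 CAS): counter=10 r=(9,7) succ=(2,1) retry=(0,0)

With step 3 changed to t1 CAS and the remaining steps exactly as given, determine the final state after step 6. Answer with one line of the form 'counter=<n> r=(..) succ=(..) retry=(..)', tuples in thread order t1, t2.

(re-executing from step 3 with the substitution; state before step 3: counter=8 r=(0,7) succ=(0,1) retry=(0,0))
step 3 (t1 CAS): counter=8 r=(0,7) succ=(0,1) retry=(1,0)
step 4 (t1 CAS): counter=8 r=(0,7) succ=(0,1) retry=(2,0)
step 5 (t1 LOAD): counter=8 r=(8,7) succ=(0,1) retry=(2,0)
step 6 (t1 CAS): counter=9 r=(8,7) succ=(1,1) retry=(2,0)

counter=9 r=(8,7) succ=(1,1) retry=(2,0)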